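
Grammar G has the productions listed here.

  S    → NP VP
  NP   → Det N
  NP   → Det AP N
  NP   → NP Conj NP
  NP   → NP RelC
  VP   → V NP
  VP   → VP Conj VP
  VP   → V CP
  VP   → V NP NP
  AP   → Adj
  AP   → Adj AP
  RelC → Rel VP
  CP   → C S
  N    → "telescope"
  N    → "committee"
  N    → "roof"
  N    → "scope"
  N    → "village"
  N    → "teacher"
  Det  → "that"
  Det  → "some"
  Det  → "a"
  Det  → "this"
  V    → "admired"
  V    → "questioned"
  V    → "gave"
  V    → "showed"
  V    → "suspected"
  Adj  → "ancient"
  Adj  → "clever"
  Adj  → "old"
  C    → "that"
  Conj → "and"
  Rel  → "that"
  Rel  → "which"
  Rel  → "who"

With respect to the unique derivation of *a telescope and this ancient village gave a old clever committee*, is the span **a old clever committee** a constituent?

[S [NP [NP [Det a] [N telescope]] [Conj and] [NP [Det this] [AP [Adj ancient]] [N village]]] [VP [V gave] [NP [Det a] [AP [Adj old] [AP [Adj clever]]] [N committee]]]]
The words 'a old clever committee' are exhaustively dominated by a single NP node (built by NP → Det AP N), so they form a constituent.

Yes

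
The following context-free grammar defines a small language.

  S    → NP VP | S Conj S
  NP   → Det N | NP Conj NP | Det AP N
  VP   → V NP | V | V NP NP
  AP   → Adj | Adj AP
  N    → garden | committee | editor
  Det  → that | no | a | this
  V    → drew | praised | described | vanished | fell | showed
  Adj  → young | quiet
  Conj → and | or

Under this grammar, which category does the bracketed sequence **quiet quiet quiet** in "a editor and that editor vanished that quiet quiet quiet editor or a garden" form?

[S [NP [NP [Det a] [N editor]] [Conj and] [NP [Det that] [N editor]]] [VP [V vanished] [NP [NP [Det that] [AP [Adj quiet] [AP [Adj quiet] [AP [Adj quiet]]]] [N editor]] [Conj or] [NP [Det a] [N garden]]]]]
The span 'quiet quiet quiet' is the AP node built by AP → Adj AP.

AP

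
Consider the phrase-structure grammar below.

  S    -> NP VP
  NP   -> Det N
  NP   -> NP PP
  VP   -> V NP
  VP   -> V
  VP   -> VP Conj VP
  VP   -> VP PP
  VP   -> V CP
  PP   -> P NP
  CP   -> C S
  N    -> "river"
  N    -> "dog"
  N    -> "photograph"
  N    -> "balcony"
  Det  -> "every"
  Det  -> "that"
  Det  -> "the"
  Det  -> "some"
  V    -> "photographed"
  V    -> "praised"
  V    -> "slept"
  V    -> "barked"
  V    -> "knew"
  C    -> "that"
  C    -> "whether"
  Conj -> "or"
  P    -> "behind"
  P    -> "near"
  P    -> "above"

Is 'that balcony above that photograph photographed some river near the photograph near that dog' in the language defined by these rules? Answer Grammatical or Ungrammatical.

S
  NP
    NP
      Det: that
      N: balcony
    PP
      P: above
      NP
        Det: that
        N: photograph
  VP
    V: photographed
    NP
      NP
        Det: some
        N: river
      PP
        P: near
        NP
          NP
            Det: the
            N: photograph
          PP
            P: near
            NP
              Det: that
              N: dog
The bracketing above is licensed at every node by one of the given productions, with S at the root.

Grammatical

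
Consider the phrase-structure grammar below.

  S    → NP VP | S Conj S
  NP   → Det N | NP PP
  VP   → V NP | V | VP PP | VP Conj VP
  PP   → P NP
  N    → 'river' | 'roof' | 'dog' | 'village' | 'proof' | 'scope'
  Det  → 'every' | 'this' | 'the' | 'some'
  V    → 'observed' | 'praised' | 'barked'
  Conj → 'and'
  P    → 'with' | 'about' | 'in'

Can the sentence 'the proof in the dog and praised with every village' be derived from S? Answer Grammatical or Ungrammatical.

Ungrammatical

For S → NP VP, every NP-prefix leaves a non-VP remainder: after 'the proof' the remainder is not a VP; after 'the proof in the dog' the remainder is not a VP. The alternative S rule S → S Conj S likewise has no satisfying split.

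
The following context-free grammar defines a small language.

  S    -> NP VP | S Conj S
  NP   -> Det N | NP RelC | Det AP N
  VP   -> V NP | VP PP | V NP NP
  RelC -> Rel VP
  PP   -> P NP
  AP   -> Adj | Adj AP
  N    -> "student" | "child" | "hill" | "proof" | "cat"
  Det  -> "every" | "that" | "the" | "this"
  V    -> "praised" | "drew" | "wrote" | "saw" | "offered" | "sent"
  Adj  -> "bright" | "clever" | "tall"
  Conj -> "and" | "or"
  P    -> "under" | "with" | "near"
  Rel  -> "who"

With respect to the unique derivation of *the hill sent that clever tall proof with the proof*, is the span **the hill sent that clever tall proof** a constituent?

No

[S [NP [Det the] [N hill]] [VP [VP [V sent] [NP [Det that] [AP [Adj clever] [AP [Adj tall]]] [N proof]]] [PP [P with] [NP [Det the] [N proof]]]]]
The smallest constituent containing 'the hill sent that clever tall proof' is the S spanning 'the hill sent that clever tall proof with the proof'; no single node in the tree dominates exactly the given words.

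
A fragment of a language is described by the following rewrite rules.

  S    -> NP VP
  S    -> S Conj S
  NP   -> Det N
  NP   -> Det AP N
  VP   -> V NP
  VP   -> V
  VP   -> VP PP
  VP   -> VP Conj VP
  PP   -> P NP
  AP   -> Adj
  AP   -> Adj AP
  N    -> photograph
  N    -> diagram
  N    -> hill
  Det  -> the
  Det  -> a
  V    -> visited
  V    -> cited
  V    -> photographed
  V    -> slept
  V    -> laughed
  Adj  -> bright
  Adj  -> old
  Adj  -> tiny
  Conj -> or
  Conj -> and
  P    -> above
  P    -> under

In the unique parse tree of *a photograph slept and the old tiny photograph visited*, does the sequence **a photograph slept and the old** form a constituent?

[S [S [NP [Det a] [N photograph]] [VP [V slept]]] [Conj and] [S [NP [Det the] [AP [Adj old] [AP [Adj tiny]]] [N photograph]] [VP [V visited]]]]
The smallest constituent containing 'a photograph slept and the old' is the S spanning 'a photograph slept and the old tiny photograph visited'; no single node in the tree dominates exactly the given words.

No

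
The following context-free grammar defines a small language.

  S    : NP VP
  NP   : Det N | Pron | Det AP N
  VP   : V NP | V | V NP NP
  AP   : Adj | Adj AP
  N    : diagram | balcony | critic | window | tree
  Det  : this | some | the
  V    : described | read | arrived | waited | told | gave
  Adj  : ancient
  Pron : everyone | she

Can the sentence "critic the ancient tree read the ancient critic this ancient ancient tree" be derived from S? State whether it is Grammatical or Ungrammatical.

For S → NP VP, no prefix of the string parses as an NP.

Ungrammatical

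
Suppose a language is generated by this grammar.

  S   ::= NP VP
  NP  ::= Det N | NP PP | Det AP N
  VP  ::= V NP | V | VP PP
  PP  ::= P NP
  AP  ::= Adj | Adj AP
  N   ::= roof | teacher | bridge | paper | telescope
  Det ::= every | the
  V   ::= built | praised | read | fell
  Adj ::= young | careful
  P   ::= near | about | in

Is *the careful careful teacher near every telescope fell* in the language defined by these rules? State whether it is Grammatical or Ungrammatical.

Grammatical

[S [NP [NP [Det the] [AP [Adj careful] [AP [Adj careful]]] [N teacher]] [PP [P near] [NP [Det every] [N telescope]]]] [VP [V fell]]]
Every word is introduced by a lexical rule and the phrasal rules combine the resulting categories into a single S.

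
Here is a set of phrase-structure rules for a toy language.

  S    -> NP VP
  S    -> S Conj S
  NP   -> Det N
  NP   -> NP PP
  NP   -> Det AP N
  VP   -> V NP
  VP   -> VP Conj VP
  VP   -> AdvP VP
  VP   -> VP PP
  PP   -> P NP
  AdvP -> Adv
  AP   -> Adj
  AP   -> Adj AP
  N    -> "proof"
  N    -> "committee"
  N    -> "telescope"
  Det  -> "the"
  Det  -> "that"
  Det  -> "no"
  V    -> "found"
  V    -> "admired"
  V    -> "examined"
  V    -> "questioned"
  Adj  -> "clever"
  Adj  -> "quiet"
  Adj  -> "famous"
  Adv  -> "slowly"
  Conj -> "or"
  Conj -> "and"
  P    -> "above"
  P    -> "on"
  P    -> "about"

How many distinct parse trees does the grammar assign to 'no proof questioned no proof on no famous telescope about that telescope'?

Two of the 5 distinct bracketings:
[S [NP [Det no] [N proof]] [VP [V questioned] [NP [NP [Det no] [N proof]] [PP [P on] [NP [NP [Det no] [AP [Adj famous]] [N telescope]] [PP [P about] [NP [Det that] [N telescope]]]]]]]]
[S [NP [Det no] [N proof]] [VP [V questioned] [NP [NP [NP [Det no] [N proof]] [PP [P on] [NP [Det no] [AP [Adj famous]] [N telescope]]]] [PP [P about] [NP [Det that] [N telescope]]]]]]
The trees differ in how a recursive rule is bracketed over the same span.

5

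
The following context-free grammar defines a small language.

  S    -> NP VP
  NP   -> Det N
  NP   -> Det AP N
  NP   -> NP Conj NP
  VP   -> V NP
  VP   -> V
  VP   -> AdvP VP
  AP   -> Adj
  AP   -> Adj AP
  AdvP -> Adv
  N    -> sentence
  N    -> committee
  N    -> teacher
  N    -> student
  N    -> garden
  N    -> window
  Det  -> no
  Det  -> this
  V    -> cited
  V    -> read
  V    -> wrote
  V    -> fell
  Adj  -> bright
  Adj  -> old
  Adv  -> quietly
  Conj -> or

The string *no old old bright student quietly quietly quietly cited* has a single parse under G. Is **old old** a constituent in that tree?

No

[S [NP [Det no] [AP [Adj old] [AP [Adj old] [AP [Adj bright]]]] [N student]] [VP [AdvP [Adv quietly]] [VP [AdvP [Adv quietly]] [VP [AdvP [Adv quietly]] [VP [V cited]]]]]]
The smallest constituent containing 'old old' is the AP spanning 'old old bright'; no single node in the tree dominates exactly the given words.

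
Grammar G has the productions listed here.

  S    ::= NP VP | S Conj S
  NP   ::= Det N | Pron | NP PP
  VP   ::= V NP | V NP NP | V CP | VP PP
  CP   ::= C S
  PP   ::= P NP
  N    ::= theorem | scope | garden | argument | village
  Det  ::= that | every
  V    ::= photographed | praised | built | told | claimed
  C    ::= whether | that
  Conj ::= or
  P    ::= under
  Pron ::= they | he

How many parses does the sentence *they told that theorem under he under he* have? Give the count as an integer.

5

Two of the 5 distinct bracketings:
[S [NP [Pron they]] [VP [V told] [NP [NP [Det that] [N theorem]] [PP [P under] [NP [NP [Pron he]] [PP [P under] [NP [Pron he]]]]]]]]
[S [NP [Pron they]] [VP [V told] [NP [NP [NP [Det that] [N theorem]] [PP [P under] [NP [Pron he]]]] [PP [P under] [NP [Pron he]]]]]]
The trees differ in how a recursive rule is bracketed over the same span.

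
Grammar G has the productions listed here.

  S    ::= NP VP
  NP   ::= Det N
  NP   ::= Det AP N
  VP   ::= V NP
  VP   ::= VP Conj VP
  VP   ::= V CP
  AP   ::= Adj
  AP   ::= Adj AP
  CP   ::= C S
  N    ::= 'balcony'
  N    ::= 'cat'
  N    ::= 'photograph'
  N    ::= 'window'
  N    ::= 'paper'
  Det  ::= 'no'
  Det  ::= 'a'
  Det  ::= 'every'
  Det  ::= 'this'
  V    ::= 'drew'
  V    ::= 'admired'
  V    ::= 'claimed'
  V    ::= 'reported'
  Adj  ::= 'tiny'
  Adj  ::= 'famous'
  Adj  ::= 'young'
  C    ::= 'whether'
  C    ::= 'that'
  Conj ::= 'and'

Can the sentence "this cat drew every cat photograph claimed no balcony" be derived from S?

An N word can never sit immediately before an N word in any string this grammar generates, so the substring 'cat photograph' rules out a derivation.

Ungrammatical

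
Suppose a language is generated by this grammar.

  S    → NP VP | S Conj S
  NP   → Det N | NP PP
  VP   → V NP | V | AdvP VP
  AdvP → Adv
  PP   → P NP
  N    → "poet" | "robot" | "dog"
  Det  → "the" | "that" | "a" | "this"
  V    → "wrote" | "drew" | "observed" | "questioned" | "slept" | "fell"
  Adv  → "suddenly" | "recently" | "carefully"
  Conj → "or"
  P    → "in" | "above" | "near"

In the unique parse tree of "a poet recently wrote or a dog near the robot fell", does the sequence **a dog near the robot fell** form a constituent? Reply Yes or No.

[S [S [NP [Det a] [N poet]] [VP [AdvP [Adv recently]] [VP [V wrote]]]] [Conj or] [S [NP [NP [Det a] [N dog]] [PP [P near] [NP [Det the] [N robot]]]] [VP [V fell]]]]
The words 'a dog near the robot fell' are exhaustively dominated by a single S node (built by S → NP VP), so they form a constituent.

Yes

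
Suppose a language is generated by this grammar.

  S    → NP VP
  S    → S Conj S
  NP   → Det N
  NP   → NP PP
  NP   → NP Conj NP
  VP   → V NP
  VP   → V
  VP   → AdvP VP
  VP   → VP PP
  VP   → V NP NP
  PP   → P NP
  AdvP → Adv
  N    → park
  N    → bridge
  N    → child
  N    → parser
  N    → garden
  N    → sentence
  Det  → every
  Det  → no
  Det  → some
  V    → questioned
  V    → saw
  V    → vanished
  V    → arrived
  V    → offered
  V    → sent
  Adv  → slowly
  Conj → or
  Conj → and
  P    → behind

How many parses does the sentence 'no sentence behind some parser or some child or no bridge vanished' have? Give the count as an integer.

5

Two of the 5 distinct bracketings:
[S [NP [NP [Det no] [N sentence]] [PP [P behind] [NP [NP [Det some] [N parser]] [Conj or] [NP [NP [Det some] [N child]] [Conj or] [NP [Det no] [N bridge]]]]]] [VP [V vanished]]]
[S [NP [NP [Det no] [N sentence]] [PP [P behind] [NP [NP [NP [Det some] [N parser]] [Conj or] [NP [Det some] [N child]]] [Conj or] [NP [Det no] [N bridge]]]]] [VP [V vanished]]]
The trees differ in how a recursive rule is bracketed over the same span.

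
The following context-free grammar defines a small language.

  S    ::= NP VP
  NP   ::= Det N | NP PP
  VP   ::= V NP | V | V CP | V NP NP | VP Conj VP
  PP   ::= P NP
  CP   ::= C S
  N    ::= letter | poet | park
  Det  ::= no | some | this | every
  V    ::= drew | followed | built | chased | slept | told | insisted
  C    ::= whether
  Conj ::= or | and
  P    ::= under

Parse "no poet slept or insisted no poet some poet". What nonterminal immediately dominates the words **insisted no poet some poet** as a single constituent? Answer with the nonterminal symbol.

S
  NP
    Det: no
    N: poet
  VP
    VP
      V: slept
    Conj: or
    VP
      V: insisted
      NP
        Det: no
        N: poet
      NP
        Det: some
        N: poet
The span 'insisted no poet some poet' is the VP node built by VP → V NP NP.

VP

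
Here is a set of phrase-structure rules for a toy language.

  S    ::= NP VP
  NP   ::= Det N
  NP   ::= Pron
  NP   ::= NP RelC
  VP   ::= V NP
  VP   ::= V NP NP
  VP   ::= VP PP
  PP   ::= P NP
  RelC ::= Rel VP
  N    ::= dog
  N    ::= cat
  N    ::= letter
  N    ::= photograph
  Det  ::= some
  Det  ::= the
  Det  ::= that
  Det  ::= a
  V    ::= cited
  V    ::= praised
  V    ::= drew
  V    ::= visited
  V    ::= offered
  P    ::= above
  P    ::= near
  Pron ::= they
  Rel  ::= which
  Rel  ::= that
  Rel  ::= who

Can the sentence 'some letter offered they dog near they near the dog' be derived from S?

A Pron word can never sit immediately before an N word in any string this grammar generates, so the substring 'they dog' rules out a derivation.

Ungrammatical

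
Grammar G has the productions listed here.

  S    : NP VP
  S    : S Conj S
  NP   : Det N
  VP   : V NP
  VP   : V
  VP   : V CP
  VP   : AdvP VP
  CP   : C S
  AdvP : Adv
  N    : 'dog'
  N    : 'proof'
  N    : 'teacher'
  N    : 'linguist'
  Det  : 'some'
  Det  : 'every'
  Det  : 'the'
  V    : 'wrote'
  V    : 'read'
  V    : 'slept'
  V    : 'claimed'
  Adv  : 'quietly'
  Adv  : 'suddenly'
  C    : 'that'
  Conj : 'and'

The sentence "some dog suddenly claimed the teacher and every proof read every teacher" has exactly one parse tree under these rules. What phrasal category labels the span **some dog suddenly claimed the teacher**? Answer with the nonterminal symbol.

[S [S [NP [Det some] [N dog]] [VP [AdvP [Adv suddenly]] [VP [V claimed] [NP [Det the] [N teacher]]]]] [Conj and] [S [NP [Det every] [N proof]] [VP [V read] [NP [Det every] [N teacher]]]]]
The span 'some dog suddenly claimed the teacher' is the S node built by S → NP VP.

S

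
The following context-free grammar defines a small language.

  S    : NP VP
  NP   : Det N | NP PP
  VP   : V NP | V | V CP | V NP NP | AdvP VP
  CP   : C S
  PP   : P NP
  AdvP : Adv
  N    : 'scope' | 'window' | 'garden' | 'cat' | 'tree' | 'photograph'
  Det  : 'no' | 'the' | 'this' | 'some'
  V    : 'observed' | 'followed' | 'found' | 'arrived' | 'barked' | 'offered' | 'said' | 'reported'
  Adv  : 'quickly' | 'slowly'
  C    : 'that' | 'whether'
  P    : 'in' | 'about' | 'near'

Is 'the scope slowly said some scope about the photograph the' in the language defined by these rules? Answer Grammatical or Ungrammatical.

Ungrammatical

For S → NP VP, the only prefix that parses as NP is 'the scope', but the remainder 'slowly said some scope about the photograph the' is not a VP under these rules.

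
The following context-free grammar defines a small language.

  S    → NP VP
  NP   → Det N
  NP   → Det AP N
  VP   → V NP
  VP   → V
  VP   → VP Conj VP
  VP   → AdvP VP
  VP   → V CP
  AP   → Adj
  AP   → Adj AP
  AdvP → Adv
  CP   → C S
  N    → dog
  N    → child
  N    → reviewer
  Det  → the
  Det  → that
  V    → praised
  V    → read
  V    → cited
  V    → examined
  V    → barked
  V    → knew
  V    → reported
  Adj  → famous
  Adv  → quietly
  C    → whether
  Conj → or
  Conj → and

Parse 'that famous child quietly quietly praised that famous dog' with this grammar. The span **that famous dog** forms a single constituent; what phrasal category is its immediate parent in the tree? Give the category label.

VP

S
  NP
    Det: that
    AP
      Adj: famous
    N: child
  VP
    AdvP
      Adv: quietly
    VP
      AdvP
        Adv: quietly
      VP
        V: praised
        NP
          Det: that
          AP
            Adj: famous
          N: dog
The span 'that famous dog' is the NP node built by NP → Det AP N.
Its mother is the VP built by VP → V NP.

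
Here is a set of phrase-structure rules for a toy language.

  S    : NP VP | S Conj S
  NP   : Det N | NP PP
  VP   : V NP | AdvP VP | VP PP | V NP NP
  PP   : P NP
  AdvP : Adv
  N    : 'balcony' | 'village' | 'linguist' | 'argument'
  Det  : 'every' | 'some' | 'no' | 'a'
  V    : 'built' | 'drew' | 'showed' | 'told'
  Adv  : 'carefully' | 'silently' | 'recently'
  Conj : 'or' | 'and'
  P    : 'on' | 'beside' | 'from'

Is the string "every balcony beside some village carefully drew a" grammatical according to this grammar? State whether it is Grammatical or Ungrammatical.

For S → NP VP, every NP-prefix leaves a non-VP remainder: after 'every balcony' the remainder is not a VP; after 'every balcony beside some village' the remainder is not a VP. The alternative S rule S → S Conj S likewise has no satisfying split.

Ungrammatical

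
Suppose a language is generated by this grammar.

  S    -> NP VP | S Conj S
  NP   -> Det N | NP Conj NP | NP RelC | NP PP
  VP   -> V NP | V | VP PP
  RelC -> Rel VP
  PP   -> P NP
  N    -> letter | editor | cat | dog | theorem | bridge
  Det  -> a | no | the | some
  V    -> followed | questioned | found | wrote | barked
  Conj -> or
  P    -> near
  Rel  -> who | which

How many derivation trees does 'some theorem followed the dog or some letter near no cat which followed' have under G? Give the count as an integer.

6

Two of the 6 distinct bracketings:
[S [NP [Det some] [N theorem]] [VP [V followed] [NP [NP [Det the] [N dog]] [Conj or] [NP [NP [NP [Det some] [N letter]] [PP [P near] [NP [Det no] [N cat]]]] [RelC [Rel which] [VP [V followed]]]]]]]
[S [NP [Det some] [N theorem]] [VP [V followed] [NP [NP [Det the] [N dog]] [Conj or] [NP [NP [Det some] [N letter]] [PP [P near] [NP [NP [Det no] [N cat]] [RelC [Rel which] [VP [V followed]]]]]]]]]
The trees differ in how a recursive rule is bracketed over the same span.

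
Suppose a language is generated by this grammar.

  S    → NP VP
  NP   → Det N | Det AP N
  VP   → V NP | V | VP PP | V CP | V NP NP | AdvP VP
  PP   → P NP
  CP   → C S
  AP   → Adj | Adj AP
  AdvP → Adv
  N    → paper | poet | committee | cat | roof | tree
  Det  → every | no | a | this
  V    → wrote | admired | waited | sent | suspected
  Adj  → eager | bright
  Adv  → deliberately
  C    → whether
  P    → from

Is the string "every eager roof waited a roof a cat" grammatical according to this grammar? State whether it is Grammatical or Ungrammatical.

Grammatical

S
  NP
    Det: every
    AP
      Adj: eager
    N: roof
  VP
    V: waited
    NP
      Det: a
      N: roof
    NP
      Det: a
      N: cat
Each bracket corresponds to one application of a listed rule, so the string is derivable from S.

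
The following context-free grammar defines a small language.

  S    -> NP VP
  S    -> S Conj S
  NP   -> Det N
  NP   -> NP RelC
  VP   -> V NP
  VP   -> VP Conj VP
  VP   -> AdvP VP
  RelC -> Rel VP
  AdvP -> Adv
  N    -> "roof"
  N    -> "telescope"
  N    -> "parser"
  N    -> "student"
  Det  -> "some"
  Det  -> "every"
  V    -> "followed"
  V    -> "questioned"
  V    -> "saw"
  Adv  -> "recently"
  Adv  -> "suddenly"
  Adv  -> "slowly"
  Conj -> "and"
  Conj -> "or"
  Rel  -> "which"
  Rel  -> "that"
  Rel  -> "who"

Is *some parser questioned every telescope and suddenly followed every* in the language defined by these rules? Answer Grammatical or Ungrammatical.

Ungrammatical

For S → NP VP, the only prefix that parses as NP is 'some parser', but the remainder 'questioned every telescope and suddenly followed every' is not a VP under these rules. The alternative S rule S → S Conj S likewise has no satisfying split.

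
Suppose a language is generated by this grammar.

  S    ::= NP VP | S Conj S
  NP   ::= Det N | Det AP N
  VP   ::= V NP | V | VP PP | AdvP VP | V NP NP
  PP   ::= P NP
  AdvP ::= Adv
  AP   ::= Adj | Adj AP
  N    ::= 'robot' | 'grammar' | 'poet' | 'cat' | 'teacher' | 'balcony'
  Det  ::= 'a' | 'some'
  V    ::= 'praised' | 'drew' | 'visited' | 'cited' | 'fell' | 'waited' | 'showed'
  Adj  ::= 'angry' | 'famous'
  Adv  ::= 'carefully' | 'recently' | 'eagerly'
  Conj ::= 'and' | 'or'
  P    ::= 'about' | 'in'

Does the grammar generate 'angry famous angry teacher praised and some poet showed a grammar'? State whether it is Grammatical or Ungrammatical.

For S → NP VP, no prefix of the string parses as an NP. The alternative S rule S → S Conj S likewise has no satisfying split.

Ungrammatical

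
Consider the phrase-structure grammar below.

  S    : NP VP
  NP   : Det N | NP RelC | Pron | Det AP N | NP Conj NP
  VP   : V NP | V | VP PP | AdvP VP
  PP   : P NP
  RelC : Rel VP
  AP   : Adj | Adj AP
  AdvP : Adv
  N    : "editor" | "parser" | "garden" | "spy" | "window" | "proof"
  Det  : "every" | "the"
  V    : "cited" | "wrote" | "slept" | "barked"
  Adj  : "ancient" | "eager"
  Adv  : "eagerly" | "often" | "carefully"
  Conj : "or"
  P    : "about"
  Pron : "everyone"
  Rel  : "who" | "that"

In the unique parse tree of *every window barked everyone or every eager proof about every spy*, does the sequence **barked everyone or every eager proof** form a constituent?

[S [NP [Det every] [N window]] [VP [VP [V barked] [NP [NP [Pron everyone]] [Conj or] [NP [Det every] [AP [Adj eager]] [N proof]]]] [PP [P about] [NP [Det every] [N spy]]]]]
The words 'barked everyone or every eager proof' are exhaustively dominated by a single VP node (built by VP → V NP), so they form a constituent.

Yes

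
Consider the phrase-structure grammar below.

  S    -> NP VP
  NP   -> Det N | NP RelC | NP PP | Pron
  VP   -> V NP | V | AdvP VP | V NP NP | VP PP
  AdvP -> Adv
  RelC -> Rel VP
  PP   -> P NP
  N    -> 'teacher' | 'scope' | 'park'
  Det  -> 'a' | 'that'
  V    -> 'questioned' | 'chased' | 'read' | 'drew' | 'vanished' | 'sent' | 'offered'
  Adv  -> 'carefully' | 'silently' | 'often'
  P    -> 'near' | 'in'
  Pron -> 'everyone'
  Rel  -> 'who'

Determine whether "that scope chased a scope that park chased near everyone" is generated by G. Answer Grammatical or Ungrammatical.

Ungrammatical

For S → NP VP, the only prefix that parses as NP is 'that scope', but the remainder 'chased a scope that park chased near everyone' is not a VP under these rules.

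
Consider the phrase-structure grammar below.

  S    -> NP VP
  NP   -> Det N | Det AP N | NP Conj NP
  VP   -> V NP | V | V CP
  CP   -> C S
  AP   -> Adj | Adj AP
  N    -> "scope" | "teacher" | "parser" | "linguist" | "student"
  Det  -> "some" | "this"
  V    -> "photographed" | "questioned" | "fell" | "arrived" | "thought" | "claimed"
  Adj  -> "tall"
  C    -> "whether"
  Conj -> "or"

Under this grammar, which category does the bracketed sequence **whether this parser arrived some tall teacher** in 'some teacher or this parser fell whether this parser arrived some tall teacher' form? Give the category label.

CP

S
  NP
    NP
      Det: some
      N: teacher
    Conj: or
    NP
      Det: this
      N: parser
  VP
    V: fell
    CP
      C: whether
      S
        NP
          Det: this
          N: parser
        VP
          V: arrived
          NP
            Det: some
            AP
              Adj: tall
            N: teacher
The span 'whether this parser arrived some tall teacher' is the CP node built by CP → C S.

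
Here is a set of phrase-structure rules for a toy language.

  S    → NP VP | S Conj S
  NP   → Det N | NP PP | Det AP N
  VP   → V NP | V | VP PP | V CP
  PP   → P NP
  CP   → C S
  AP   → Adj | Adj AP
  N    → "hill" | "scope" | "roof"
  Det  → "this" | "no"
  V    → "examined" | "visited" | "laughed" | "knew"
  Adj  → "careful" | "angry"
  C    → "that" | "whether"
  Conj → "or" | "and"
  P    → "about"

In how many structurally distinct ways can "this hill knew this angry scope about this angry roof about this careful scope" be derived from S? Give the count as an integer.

5

Two of the 5 distinct bracketings:
[S [NP [Det this] [N hill]] [VP [V knew] [NP [NP [Det this] [AP [Adj angry]] [N scope]] [PP [P about] [NP [NP [Det this] [AP [Adj angry]] [N roof]] [PP [P about] [NP [Det this] [AP [Adj careful]] [N scope]]]]]]]]
[S [NP [Det this] [N hill]] [VP [V knew] [NP [NP [NP [Det this] [AP [Adj angry]] [N scope]] [PP [P about] [NP [Det this] [AP [Adj angry]] [N roof]]]] [PP [P about] [NP [Det this] [AP [Adj careful]] [N scope]]]]]]
The trees differ in how a recursive rule is bracketed over the same span.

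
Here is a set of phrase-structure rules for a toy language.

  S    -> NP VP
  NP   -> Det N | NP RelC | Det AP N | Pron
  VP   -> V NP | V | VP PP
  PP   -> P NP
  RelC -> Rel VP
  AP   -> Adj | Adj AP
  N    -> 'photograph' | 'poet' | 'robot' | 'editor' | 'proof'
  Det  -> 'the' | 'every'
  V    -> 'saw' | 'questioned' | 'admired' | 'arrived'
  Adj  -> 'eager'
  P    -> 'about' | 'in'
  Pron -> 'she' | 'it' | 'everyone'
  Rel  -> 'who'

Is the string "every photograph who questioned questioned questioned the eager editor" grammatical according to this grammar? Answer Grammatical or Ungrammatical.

For S → NP VP, every NP-prefix leaves a non-VP remainder: after 'every photograph' the remainder is not a VP; after 'every photograph who questioned' the remainder is not a VP.

Ungrammatical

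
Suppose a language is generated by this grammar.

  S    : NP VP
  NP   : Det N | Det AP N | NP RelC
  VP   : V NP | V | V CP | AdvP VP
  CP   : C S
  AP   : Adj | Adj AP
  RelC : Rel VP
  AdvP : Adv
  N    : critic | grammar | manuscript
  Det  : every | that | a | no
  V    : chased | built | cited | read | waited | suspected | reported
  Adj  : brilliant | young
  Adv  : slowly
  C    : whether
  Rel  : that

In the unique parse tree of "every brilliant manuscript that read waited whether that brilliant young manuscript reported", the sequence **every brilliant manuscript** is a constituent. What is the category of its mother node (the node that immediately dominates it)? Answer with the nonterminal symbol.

[S [NP [NP [Det every] [AP [Adj brilliant]] [N manuscript]] [RelC [Rel that] [VP [V read]]]] [VP [V waited] [CP [C whether] [S [NP [Det that] [AP [Adj brilliant] [AP [Adj young]]] [N manuscript]] [VP [V reported]]]]]]
The span 'every brilliant manuscript' is the NP node built by NP → Det AP N.
Its mother is the NP built by NP → NP RelC.

NP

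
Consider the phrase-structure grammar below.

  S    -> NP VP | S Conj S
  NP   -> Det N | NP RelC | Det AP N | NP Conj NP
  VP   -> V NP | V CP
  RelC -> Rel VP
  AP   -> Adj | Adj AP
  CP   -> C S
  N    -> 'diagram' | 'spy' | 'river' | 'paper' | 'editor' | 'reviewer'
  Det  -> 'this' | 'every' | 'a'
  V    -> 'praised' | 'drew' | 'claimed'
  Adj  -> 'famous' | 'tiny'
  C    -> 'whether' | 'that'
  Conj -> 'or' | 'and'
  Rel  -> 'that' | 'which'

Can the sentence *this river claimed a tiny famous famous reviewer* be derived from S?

S
  NP
    Det: this
    N: river
  VP
    V: claimed
    NP
      Det: a
      AP
        Adj: tiny
        AP
          Adj: famous
          AP
            Adj: famous
      N: reviewer
Each bracket corresponds to one application of a listed rule, so the string is derivable from S.

Grammatical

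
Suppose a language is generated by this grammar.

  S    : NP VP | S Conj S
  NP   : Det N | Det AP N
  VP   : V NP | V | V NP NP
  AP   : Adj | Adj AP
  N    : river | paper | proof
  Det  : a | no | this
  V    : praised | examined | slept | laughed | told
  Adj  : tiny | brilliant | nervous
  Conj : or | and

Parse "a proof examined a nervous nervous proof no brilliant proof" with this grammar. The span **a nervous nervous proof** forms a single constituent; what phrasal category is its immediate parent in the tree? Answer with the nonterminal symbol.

VP

S
  NP
    Det: a
    N: proof
  VP
    V: examined
    NP
      Det: a
      AP
        Adj: nervous
        AP
          Adj: nervous
      N: proof
    NP
      Det: no
      AP
        Adj: brilliant
      N: proof
The span 'a nervous nervous proof' is the NP node built by NP → Det AP N.
Its mother is the VP built by VP → V NP NP.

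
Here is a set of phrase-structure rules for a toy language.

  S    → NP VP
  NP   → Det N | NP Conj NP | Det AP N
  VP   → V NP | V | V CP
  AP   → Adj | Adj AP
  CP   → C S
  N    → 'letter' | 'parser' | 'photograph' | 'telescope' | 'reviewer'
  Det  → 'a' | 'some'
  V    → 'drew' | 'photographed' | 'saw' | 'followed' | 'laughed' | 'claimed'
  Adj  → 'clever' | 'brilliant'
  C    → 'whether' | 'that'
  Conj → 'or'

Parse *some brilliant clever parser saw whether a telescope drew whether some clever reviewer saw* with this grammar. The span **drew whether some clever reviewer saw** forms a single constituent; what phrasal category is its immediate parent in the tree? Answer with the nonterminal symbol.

S

[S [NP [Det some] [AP [Adj brilliant] [AP [Adj clever]]] [N parser]] [VP [V saw] [CP [C whether] [S [NP [Det a] [N telescope]] [VP [V drew] [CP [C whether] [S [NP [Det some] [AP [Adj clever]] [N reviewer]] [VP [V saw]]]]]]]]]
The span 'drew whether some clever reviewer saw' is the VP node built by VP → V CP.
Its mother is the S built by S → NP VP.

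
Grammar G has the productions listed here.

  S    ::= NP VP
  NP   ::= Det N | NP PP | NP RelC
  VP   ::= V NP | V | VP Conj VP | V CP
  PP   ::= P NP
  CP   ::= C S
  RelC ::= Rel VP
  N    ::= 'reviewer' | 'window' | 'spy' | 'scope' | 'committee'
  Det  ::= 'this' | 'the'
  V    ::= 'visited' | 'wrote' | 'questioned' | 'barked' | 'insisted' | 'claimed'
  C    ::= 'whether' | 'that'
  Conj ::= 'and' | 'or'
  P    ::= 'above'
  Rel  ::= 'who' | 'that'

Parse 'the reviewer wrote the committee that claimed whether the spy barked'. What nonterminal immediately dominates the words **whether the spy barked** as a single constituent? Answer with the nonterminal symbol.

CP

S
  NP
    Det: the
    N: reviewer
  VP
    V: wrote
    NP
      NP
        Det: the
        N: committee
      RelC
        Rel: that
        VP
          V: claimed
          CP
            C: whether
            S
              NP
                Det: the
                N: spy
              VP
                V: barked
The span 'whether the spy barked' is the CP node built by CP → C S.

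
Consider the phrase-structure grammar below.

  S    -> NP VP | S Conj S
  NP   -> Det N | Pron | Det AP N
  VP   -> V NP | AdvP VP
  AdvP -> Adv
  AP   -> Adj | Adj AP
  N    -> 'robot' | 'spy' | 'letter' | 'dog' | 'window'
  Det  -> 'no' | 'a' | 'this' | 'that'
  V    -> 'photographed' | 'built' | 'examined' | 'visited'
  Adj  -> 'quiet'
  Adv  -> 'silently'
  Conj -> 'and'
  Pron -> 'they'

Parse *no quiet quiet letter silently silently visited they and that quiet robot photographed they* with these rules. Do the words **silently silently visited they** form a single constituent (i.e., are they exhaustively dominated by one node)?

[S [S [NP [Det no] [AP [Adj quiet] [AP [Adj quiet]]] [N letter]] [VP [AdvP [Adv silently]] [VP [AdvP [Adv silently]] [VP [V visited] [NP [Pron they]]]]]] [Conj and] [S [NP [Det that] [AP [Adj quiet]] [N robot]] [VP [V photographed] [NP [Pron they]]]]]
The words 'silently silently visited they' are exhaustively dominated by a single VP node (built by VP → AdvP VP), so they form a constituent.

Yes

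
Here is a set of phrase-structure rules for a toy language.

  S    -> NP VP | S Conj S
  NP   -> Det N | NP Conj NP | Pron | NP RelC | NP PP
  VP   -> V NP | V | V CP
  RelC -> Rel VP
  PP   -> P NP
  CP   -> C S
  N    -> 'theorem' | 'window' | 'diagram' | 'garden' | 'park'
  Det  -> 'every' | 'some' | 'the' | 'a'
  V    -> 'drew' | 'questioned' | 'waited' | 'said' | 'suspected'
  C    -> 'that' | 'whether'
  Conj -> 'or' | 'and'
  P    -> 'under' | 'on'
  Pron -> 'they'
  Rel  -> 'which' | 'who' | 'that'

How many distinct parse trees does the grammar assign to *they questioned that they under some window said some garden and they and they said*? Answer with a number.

4

Two of the 4 distinct bracketings:
[S [NP [Pron they]] [VP [V questioned] [CP [C that] [S [S [NP [NP [Pron they]] [PP [P under] [NP [Det some] [N window]]]] [VP [V said] [NP [Det some] [N garden]]]] [Conj and] [S [NP [NP [Pron they]] [Conj and] [NP [Pron they]]] [VP [V said]]]]]]]
[S [NP [Pron they]] [VP [V questioned] [CP [C that] [S [S [NP [NP [Pron they]] [PP [P under] [NP [Det some] [N window]]]] [VP [V said] [NP [NP [Det some] [N garden]] [Conj and] [NP [Pron they]]]]] [Conj and] [S [NP [Pron they]] [VP [V said]]]]]]]
The trees differ in how a recursive rule is bracketed over the same span.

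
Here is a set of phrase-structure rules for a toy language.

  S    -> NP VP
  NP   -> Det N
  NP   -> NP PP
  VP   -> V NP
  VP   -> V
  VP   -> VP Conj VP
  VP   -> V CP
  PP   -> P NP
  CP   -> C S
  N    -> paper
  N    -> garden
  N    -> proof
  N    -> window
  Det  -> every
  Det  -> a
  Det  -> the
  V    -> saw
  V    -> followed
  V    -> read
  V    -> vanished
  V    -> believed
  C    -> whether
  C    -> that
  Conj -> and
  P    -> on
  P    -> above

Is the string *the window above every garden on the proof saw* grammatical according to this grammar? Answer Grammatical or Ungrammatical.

[S [NP [NP [Det the] [N window]] [PP [P above] [NP [NP [Det every] [N garden]] [PP [P on] [NP [Det the] [N proof]]]]]] [VP [V saw]]]
Each bracket corresponds to one application of a listed rule, so the string is derivable from S.

Grammatical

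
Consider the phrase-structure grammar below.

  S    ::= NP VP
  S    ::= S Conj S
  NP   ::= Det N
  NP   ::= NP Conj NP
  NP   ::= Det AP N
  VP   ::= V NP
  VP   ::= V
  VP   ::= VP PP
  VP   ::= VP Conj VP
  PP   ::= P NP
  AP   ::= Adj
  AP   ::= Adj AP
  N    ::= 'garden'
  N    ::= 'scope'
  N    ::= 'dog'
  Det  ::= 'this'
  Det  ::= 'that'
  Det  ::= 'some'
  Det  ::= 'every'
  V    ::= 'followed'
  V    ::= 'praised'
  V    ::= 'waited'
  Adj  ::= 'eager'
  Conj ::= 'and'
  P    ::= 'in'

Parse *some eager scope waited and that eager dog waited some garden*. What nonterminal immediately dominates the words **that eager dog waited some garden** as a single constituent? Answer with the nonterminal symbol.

S

S
  S
    NP
      Det: some
      AP
        Adj: eager
      N: scope
    VP
      V: waited
  Conj: and
  S
    NP
      Det: that
      AP
        Adj: eager
      N: dog
    VP
      V: waited
      NP
        Det: some
        N: garden
The span 'that eager dog waited some garden' is the S node built by S → NP VP.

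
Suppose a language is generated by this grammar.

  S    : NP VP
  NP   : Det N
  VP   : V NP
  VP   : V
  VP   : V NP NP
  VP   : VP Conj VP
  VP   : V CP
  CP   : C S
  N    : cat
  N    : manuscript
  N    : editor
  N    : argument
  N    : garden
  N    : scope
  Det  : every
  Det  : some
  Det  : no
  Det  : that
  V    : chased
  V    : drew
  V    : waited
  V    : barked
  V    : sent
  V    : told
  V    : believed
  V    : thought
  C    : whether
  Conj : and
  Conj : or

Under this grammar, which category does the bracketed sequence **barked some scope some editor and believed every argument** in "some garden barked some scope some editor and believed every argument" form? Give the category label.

VP

S
  NP
    Det: some
    N: garden
  VP
    VP
      V: barked
      NP
        Det: some
        N: scope
      NP
        Det: some
        N: editor
    Conj: and
    VP
      V: believed
      NP
        Det: every
        N: argument
The span 'barked some scope some editor and believed every argument' is the VP node built by VP → VP Conj VP.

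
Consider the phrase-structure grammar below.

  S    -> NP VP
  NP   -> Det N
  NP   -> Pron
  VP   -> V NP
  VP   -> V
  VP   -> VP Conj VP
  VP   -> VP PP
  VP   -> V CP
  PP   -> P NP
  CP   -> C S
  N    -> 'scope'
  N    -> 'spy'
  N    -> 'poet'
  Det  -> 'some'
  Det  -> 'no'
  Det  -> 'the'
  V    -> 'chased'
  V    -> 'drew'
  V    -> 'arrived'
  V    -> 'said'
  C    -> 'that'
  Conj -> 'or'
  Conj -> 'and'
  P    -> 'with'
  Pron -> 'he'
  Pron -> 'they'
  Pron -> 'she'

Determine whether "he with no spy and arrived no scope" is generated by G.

For S → NP VP, the only prefix that parses as NP is 'he', but the remainder 'with no spy and arrived no scope' is not a VP under these rules.

Ungrammatical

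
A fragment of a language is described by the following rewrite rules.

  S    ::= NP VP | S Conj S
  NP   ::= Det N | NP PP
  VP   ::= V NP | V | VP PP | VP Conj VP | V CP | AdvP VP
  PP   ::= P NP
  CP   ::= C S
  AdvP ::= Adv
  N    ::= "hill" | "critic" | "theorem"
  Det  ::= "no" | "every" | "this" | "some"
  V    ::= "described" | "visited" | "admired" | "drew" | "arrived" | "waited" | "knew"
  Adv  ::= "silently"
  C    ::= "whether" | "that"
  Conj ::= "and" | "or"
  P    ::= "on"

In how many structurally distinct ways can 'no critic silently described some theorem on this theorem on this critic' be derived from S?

Two of the 9 distinct bracketings:
[S [NP [Det no] [N critic]] [VP [VP [AdvP [Adv silently]] [VP [V described] [NP [Det some] [N theorem]]]] [PP [P on] [NP [NP [Det this] [N theorem]] [PP [P on] [NP [Det this] [N critic]]]]]]]
[S [NP [Det no] [N critic]] [VP [VP [VP [AdvP [Adv silently]] [VP [V described] [NP [Det some] [N theorem]]]] [PP [P on] [NP [Det this] [N theorem]]]] [PP [P on] [NP [Det this] [N critic]]]]]
The difference turns on whether NP → NP PP is used at the relevant span, versus an alternative expansion of NP.

9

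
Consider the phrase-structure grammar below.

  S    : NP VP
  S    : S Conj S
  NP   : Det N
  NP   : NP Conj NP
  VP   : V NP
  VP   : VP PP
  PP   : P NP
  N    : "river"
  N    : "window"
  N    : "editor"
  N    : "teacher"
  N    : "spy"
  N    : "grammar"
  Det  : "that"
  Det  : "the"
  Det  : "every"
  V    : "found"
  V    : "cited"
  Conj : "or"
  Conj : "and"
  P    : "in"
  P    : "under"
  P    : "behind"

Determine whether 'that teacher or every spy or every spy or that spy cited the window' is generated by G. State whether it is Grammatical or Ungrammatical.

Grammatical

S
  NP
    NP
      Det: that
      N: teacher
    Conj: or
    NP
      NP
        Det: every
        N: spy
      Conj: or
      NP
        NP
          Det: every
          N: spy
        Conj: or
        NP
          Det: that
          N: spy
  VP
    V: cited
    NP
      Det: the
      N: window
Each bracket corresponds to one application of a listed rule, so the string is derivable from S.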